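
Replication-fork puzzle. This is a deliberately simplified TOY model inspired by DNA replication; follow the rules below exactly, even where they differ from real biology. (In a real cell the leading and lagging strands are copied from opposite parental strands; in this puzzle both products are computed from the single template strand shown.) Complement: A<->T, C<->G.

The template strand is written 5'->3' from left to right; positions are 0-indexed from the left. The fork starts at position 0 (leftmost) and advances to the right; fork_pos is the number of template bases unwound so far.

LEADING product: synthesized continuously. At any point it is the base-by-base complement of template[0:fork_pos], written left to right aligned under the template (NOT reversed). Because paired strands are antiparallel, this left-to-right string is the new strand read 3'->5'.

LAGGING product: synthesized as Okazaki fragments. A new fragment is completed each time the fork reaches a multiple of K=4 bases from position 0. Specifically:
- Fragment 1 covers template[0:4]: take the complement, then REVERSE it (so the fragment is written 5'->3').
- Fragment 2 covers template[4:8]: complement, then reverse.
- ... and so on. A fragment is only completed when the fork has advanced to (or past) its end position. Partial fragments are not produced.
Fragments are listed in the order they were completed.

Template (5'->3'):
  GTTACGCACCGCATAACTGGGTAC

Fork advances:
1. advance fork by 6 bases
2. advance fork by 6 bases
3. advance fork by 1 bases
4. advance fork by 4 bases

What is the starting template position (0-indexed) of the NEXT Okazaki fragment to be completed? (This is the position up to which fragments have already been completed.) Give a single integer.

Step 1: advance 6 -> fork_pos = 0 + 6 = 6. Reached multiple(s) of 4: 4 -> fragment 1 completed (1 total).
Step 2: advance 6 -> fork_pos = 6 + 6 = 12. Reached multiple(s) of 4: 8, 12 -> fragments 2-3 completed (3 total).
Step 3: advance 1 -> fork_pos = 12 + 1 = 13. Next multiple of 4 is 16 (not reached); still 3 fragment(s).
Step 4: advance 4 -> fork_pos = 13 + 4 = 17. Reached multiple(s) of 4: 16 -> fragment 4 completed (4 total).
4 fragment(s) completed, covering template[0:16] (4 x 4 = 16). The next fragment, fragment 5, covers template[16:20], so it starts at position 16.

Answer: 16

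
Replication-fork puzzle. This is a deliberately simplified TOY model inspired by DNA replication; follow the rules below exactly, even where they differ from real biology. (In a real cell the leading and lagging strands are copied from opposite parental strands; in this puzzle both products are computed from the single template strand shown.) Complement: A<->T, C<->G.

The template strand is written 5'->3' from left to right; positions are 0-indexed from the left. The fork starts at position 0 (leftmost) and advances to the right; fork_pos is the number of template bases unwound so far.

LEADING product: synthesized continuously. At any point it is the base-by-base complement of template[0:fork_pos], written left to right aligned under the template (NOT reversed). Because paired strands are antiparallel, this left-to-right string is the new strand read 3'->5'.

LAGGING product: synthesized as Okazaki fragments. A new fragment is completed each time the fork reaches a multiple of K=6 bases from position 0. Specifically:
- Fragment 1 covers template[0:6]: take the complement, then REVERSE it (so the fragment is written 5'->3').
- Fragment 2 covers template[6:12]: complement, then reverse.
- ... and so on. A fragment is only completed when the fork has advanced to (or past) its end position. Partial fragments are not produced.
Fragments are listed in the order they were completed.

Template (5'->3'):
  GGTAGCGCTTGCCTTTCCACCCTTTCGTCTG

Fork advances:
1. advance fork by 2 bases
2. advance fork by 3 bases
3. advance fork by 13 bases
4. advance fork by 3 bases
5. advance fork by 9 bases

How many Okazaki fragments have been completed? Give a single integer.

Answer: 5

Derivation:
Step 1: advance 2 -> fork_pos = 0 + 2 = 2. Next multiple of 6 is 6 (not reached); still 0 fragment(s).
Step 2: advance 3 -> fork_pos = 2 + 3 = 5. Next multiple of 6 is 6 (not reached); still 0 fragment(s).
Step 3: advance 13 -> fork_pos = 5 + 13 = 18. Reached multiple(s) of 6: 6, 12, 18 -> fragments 1-3 completed (3 total).
Step 4: advance 3 -> fork_pos = 18 + 3 = 21. Next multiple of 6 is 24 (not reached); still 3 fragment(s).
Step 5: advance 9 -> fork_pos = 21 + 9 = 30. Reached multiple(s) of 6: 24, 30 -> fragments 4-5 completed (5 total).
Check: final fork_pos = 30; the multiples of 6 that are <= 30 are 6..30 -> 30 // 6 = 5 completed fragment(s).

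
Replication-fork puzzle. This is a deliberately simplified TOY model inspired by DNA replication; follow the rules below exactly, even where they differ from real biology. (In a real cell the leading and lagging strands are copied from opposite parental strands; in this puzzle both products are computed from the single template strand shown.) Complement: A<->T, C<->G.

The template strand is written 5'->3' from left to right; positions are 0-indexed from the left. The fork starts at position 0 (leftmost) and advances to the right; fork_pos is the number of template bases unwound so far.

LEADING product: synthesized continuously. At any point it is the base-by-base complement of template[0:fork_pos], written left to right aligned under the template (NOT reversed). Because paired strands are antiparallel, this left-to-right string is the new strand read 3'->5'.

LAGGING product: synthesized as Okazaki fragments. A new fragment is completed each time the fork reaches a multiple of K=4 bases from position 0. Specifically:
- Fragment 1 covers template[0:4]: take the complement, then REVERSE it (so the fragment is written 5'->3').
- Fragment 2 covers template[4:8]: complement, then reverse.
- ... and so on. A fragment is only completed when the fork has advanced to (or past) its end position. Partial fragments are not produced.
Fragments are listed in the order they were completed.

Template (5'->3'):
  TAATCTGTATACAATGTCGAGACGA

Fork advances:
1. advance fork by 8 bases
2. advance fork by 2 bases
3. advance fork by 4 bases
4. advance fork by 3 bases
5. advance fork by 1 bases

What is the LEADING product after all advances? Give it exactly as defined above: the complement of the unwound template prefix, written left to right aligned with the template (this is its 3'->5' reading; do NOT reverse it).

Answer: ATTAGACATATGTTACAG

Derivation:
Step 1: advance 8 -> fork_pos = 0 + 8 = 8.
Step 2: advance 2 -> fork_pos = 8 + 2 = 10.
Step 3: advance 4 -> fork_pos = 10 + 4 = 14.
Step 4: advance 3 -> fork_pos = 14 + 3 = 17.
Step 5: advance 1 -> fork_pos = 17 + 1 = 18.
Unwound prefix: template[0:18] = TAATCTGTATACAATGTC
Complement it base by base (A<->T, C<->G), keeping left-to-right order:
  [0:5] TAATC -> ATTAG
  [5:10] TGTAT -> ACATA
  [10:15] ACAAT -> TGTTA
  [15:18] GTC -> CAG
Concatenate: ATTAGACATATGTTACAG (length 18; written aligned with the template, i.e. 3'->5').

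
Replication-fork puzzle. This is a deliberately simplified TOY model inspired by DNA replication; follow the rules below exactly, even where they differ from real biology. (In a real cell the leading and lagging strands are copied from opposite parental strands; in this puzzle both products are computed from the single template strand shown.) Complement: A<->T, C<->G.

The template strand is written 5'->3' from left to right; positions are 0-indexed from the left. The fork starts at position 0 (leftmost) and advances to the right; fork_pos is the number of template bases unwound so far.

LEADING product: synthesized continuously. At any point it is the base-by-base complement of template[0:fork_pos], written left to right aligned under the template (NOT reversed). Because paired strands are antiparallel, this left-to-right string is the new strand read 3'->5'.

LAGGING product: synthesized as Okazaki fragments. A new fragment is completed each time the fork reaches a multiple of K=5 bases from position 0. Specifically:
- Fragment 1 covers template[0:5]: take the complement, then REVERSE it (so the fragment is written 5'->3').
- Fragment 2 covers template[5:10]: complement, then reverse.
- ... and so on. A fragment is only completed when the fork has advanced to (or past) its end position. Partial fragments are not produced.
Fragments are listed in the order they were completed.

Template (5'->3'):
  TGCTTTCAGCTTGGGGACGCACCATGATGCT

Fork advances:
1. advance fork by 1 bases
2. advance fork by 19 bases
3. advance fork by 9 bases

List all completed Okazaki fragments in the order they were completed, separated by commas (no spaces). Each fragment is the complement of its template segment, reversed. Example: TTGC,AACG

Step 1: advance 1 -> fork_pos = 0 + 1 = 1. Next multiple of 5 is 5 (not reached); still 0 fragment(s).
Step 2: advance 19 -> fork_pos = 1 + 19 = 20. Reached multiple(s) of 5: 5, 10, 15, 20 -> fragments 1-4 completed (4 total).
Step 3: advance 9 -> fork_pos = 20 + 9 = 29. Reached multiple(s) of 5: 25 -> fragment 5 completed (5 total).
Final fork_pos = 29, so 5 fragment(s) are complete. Build each: template segment -> complement -> reverse.
Fragment 1: template[0:5] = TGCTT -> complement ACGAA -> reversed AAGCA
Fragment 2: template[5:10] = TCAGC -> complement AGTCG -> reversed GCTGA
Fragment 3: template[10:15] = TTGGG -> complement AACCC -> reversed CCCAA
Fragment 4: template[15:20] = GACGC -> complement CTGCG -> reversed GCGTC
Fragment 5: template[20:25] = ACCAT -> complement TGGTA -> reversed ATGGT

Answer: AAGCA,GCTGA,CCCAA,GCGTC,ATGGT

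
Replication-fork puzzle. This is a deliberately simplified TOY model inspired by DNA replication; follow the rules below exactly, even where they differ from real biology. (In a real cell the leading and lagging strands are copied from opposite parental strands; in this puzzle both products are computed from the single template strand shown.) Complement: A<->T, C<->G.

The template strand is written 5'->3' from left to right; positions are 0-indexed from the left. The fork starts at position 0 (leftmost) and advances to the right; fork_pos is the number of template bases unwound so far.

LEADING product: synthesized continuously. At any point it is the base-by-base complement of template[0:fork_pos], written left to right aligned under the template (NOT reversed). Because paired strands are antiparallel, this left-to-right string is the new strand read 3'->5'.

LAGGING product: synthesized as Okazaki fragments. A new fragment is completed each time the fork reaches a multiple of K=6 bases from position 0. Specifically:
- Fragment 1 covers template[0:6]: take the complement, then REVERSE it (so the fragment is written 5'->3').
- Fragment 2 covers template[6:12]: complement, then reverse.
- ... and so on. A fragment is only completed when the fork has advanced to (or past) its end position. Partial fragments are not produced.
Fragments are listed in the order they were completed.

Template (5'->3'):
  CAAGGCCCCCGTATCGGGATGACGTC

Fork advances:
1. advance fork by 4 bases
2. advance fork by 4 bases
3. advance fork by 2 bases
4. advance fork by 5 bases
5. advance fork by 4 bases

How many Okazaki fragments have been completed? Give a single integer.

Step 1: advance 4 -> fork_pos = 0 + 4 = 4. Next multiple of 6 is 6 (not reached); still 0 fragment(s).
Step 2: advance 4 -> fork_pos = 4 + 4 = 8. Reached multiple(s) of 6: 6 -> fragment 1 completed (1 total).
Step 3: advance 2 -> fork_pos = 8 + 2 = 10. Next multiple of 6 is 12 (not reached); still 1 fragment(s).
Step 4: advance 5 -> fork_pos = 10 + 5 = 15. Reached multiple(s) of 6: 12 -> fragment 2 completed (2 total).
Step 5: advance 4 -> fork_pos = 15 + 4 = 19. Reached multiple(s) of 6: 18 -> fragment 3 completed (3 total).
Check: final fork_pos = 19; the multiples of 6 that are <= 19 are 6..18 -> 19 // 6 = 3 completed fragment(s).

Answer: 3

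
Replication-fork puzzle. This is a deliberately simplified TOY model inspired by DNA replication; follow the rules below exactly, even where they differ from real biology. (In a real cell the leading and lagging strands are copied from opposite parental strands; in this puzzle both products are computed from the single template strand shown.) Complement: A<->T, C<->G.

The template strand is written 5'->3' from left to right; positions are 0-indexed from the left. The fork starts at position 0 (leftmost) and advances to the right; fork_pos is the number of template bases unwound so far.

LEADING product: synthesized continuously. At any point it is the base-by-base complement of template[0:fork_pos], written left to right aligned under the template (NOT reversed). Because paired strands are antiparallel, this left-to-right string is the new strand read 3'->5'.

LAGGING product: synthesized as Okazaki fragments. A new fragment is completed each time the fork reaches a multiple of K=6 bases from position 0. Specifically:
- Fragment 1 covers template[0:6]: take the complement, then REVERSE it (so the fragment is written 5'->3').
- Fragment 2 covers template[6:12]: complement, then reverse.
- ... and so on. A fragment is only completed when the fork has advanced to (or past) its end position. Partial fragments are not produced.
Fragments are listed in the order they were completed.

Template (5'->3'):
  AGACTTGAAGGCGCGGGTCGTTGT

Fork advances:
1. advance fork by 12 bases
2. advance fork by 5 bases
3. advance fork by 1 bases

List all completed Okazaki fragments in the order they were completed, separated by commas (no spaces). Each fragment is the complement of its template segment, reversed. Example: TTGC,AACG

Step 1: advance 12 -> fork_pos = 0 + 12 = 12. Reached multiple(s) of 6: 6, 12 -> fragments 1-2 completed (2 total).
Step 2: advance 5 -> fork_pos = 12 + 5 = 17. Next multiple of 6 is 18 (not reached); still 2 fragment(s).
Step 3: advance 1 -> fork_pos = 17 + 1 = 18. Reached multiple(s) of 6: 18 -> fragment 3 completed (3 total).
Final fork_pos = 18, so 3 fragment(s) are complete. Build each: template segment -> complement -> reverse.
Fragment 1: template[0:6] = AGACTT -> complement TCTGAA -> reversed AAGTCT
Fragment 2: template[6:12] = GAAGGC -> complement CTTCCG -> reversed GCCTTC
Fragment 3: template[12:18] = GCGGGT -> complement CGCCCA -> reversed ACCCGC

Answer: AAGTCT,GCCTTC,ACCCGC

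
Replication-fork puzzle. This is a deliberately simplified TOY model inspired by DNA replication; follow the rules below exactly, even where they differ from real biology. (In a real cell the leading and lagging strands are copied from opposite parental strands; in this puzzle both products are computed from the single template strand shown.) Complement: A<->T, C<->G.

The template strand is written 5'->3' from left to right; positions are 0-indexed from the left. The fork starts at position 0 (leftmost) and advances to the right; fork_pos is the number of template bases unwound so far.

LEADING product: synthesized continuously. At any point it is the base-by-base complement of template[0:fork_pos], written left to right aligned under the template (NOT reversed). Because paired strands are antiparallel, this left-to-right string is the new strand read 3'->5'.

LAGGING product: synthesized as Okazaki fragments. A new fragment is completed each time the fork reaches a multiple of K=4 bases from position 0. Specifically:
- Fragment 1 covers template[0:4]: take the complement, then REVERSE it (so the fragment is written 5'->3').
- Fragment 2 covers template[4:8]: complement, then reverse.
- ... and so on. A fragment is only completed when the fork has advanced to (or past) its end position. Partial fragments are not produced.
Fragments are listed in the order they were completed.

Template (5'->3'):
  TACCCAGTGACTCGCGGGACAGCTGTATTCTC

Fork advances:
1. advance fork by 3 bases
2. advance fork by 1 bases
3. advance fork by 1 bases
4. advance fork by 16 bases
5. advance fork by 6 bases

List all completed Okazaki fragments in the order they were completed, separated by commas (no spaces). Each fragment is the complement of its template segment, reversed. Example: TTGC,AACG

Step 1: advance 3 -> fork_pos = 0 + 3 = 3. Next multiple of 4 is 4 (not reached); still 0 fragment(s).
Step 2: advance 1 -> fork_pos = 3 + 1 = 4. Reached multiple(s) of 4: 4 -> fragment 1 completed (1 total).
Step 3: advance 1 -> fork_pos = 4 + 1 = 5. Next multiple of 4 is 8 (not reached); still 1 fragment(s).
Step 4: advance 16 -> fork_pos = 5 + 16 = 21. Reached multiple(s) of 4: 8, 12, 16, 20 -> fragments 2-5 completed (5 total).
Step 5: advance 6 -> fork_pos = 21 + 6 = 27. Reached multiple(s) of 4: 24 -> fragment 6 completed (6 total).
Final fork_pos = 27, so 6 fragment(s) are complete. Build each: template segment -> complement -> reverse.
Fragment 1: template[0:4] = TACC -> complement ATGG -> reversed GGTA
Fragment 2: template[4:8] = CAGT -> complement GTCA -> reversed ACTG
Fragment 3: template[8:12] = GACT -> complement CTGA -> reversed AGTC
Fragment 4: template[12:16] = CGCG -> complement GCGC -> reversed CGCG
Fragment 5: template[16:20] = GGAC -> complement CCTG -> reversed GTCC
Fragment 6: template[20:24] = AGCT -> complement TCGA -> reversed AGCT

Answer: GGTA,ACTG,AGTC,CGCG,GTCC,AGCT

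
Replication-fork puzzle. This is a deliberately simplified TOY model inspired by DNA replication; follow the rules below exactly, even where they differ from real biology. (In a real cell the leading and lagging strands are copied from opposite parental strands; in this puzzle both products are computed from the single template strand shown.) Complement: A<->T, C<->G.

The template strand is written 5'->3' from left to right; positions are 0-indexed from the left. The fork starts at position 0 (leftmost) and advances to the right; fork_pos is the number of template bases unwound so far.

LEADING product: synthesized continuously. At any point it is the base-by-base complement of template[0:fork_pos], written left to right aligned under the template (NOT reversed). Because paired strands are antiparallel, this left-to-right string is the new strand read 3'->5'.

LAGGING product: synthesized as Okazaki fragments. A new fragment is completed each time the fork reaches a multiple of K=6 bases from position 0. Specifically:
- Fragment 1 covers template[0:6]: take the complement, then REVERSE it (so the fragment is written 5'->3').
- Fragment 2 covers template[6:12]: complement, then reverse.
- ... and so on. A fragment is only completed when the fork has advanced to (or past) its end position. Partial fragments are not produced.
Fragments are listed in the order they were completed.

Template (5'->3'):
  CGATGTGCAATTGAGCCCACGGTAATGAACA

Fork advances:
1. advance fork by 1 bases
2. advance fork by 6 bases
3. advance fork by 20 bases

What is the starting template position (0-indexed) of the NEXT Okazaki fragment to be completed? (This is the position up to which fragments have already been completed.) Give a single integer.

Step 1: advance 1 -> fork_pos = 0 + 1 = 1. Next multiple of 6 is 6 (not reached); still 0 fragment(s).
Step 2: advance 6 -> fork_pos = 1 + 6 = 7. Reached multiple(s) of 6: 6 -> fragment 1 completed (1 total).
Step 3: advance 20 -> fork_pos = 7 + 20 = 27. Reached multiple(s) of 6: 12, 18, 24 -> fragments 2-4 completed (4 total).
4 fragment(s) completed, covering template[0:24] (4 x 6 = 24). The next fragment, fragment 5, covers template[24:30], so it starts at position 24.

Answer: 24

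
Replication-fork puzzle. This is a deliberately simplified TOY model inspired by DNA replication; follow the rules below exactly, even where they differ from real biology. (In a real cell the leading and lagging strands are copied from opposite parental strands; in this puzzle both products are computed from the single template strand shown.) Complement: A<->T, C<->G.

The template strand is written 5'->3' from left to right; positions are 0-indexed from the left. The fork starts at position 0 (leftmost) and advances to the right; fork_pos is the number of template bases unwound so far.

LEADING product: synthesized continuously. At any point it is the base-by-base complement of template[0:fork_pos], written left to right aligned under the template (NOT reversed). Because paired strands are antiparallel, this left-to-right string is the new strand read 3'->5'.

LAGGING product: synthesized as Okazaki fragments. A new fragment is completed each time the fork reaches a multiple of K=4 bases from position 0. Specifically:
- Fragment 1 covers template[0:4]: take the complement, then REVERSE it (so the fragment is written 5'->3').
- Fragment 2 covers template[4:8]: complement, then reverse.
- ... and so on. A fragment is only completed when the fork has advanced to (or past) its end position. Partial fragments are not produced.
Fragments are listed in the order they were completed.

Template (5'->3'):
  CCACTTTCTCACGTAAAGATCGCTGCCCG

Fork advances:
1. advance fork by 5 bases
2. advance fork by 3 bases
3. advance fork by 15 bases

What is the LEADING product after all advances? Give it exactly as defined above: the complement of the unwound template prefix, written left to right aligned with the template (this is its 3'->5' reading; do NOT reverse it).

Answer: GGTGAAAGAGTGCATTTCTAGCG

Derivation:
Step 1: advance 5 -> fork_pos = 0 + 5 = 5.
Step 2: advance 3 -> fork_pos = 5 + 3 = 8.
Step 3: advance 15 -> fork_pos = 8 + 15 = 23.
Unwound prefix: template[0:23] = CCACTTTCTCACGTAAAGATCGC
Complement it base by base (A<->T, C<->G), keeping left-to-right order:
  [0:5] CCACT -> GGTGA
  [5:10] TTCTC -> AAGAG
  [10:15] ACGTA -> TGCAT
  [15:20] AAGAT -> TTCTA
  [20:23] CGC -> GCG
Concatenate: GGTGAAAGAGTGCATTTCTAGCG (length 23; written aligned with the template, i.e. 3'->5').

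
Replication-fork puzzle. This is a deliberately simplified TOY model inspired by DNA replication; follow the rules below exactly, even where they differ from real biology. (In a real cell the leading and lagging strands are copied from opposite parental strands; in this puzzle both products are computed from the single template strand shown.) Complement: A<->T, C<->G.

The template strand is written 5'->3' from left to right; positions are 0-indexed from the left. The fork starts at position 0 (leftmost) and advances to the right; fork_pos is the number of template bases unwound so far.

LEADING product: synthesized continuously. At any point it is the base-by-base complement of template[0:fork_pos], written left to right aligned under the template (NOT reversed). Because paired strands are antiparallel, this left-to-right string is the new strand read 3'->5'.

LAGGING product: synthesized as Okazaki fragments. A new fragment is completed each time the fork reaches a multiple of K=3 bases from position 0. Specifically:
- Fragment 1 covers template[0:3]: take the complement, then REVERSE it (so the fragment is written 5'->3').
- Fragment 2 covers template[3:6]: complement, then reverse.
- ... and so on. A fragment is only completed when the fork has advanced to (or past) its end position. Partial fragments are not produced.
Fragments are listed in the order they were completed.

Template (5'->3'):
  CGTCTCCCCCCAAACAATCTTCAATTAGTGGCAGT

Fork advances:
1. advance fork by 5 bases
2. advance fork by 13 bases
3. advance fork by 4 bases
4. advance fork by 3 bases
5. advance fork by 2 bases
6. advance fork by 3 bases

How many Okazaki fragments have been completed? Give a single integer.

Answer: 10

Derivation:
Step 1: advance 5 -> fork_pos = 0 + 5 = 5. Reached multiple(s) of 3: 3 -> fragment 1 completed (1 total).
Step 2: advance 13 -> fork_pos = 5 + 13 = 18. Reached multiple(s) of 3: 6, 9, 12, 15, 18 -> fragments 2-6 completed (6 total).
Step 3: advance 4 -> fork_pos = 18 + 4 = 22. Reached multiple(s) of 3: 21 -> fragment 7 completed (7 total).
Step 4: advance 3 -> fork_pos = 22 + 3 = 25. Reached multiple(s) of 3: 24 -> fragment 8 completed (8 total).
Step 5: advance 2 -> fork_pos = 25 + 2 = 27. Reached multiple(s) of 3: 27 -> fragment 9 completed (9 total).
Step 6: advance 3 -> fork_pos = 27 + 3 = 30. Reached multiple(s) of 3: 30 -> fragment 10 completed (10 total).
Check: final fork_pos = 30; the multiples of 3 that are <= 30 are 3..30 -> 30 // 3 = 10 completed fragment(s).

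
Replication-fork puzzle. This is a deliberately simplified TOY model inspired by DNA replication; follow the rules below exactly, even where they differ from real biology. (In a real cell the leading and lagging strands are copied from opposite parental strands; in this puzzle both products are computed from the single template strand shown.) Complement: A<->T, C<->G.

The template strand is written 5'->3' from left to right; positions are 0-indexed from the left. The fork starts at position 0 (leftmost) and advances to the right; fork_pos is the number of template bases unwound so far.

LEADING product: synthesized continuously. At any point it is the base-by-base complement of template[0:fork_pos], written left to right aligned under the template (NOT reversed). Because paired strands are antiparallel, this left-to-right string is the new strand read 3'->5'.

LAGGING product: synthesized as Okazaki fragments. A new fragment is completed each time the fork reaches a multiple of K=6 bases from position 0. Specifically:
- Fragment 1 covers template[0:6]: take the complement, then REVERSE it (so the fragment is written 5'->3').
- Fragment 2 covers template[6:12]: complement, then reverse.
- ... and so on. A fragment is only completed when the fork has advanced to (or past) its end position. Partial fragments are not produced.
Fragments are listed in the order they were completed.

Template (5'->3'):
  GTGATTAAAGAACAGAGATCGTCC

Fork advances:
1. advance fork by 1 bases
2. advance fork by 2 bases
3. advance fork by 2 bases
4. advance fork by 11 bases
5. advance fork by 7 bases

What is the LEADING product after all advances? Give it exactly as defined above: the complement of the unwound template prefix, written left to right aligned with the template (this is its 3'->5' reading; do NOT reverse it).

Step 1: advance 1 -> fork_pos = 0 + 1 = 1.
Step 2: advance 2 -> fork_pos = 1 + 2 = 3.
Step 3: advance 2 -> fork_pos = 3 + 2 = 5.
Step 4: advance 11 -> fork_pos = 5 + 11 = 16.
Step 5: advance 7 -> fork_pos = 16 + 7 = 23.
Unwound prefix: template[0:23] = GTGATTAAAGAACAGAGATCGTC
Complement it base by base (A<->T, C<->G), keeping left-to-right order:
  [0:5] GTGAT -> CACTA
  [5:10] TAAAG -> ATTTC
  [10:15] AACAG -> TTGTC
  [15:20] AGATC -> TCTAG
  [20:23] GTC -> CAG
Concatenate: CACTAATTTCTTGTCTCTAGCAG (length 23; written aligned with the template, i.e. 3'->5').

Answer: CACTAATTTCTTGTCTCTAGCAG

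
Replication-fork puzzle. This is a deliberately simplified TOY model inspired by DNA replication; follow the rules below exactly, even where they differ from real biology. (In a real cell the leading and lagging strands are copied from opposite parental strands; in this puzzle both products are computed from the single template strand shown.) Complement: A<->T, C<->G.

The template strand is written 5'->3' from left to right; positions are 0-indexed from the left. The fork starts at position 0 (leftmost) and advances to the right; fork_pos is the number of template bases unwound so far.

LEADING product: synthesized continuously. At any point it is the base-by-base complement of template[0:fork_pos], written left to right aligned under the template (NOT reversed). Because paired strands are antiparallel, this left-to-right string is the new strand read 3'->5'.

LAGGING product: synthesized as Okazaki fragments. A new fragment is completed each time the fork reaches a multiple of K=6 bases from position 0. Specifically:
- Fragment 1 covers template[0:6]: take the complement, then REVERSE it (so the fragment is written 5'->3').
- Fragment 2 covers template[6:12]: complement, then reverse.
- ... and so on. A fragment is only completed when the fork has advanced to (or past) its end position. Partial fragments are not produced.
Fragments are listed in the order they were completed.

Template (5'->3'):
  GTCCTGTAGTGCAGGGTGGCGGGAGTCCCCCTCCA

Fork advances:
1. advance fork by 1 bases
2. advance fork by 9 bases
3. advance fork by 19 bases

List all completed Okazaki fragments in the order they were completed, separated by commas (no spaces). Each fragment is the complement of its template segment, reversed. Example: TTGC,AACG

Answer: CAGGAC,GCACTA,CACCCT,TCCCGC

Derivation:
Step 1: advance 1 -> fork_pos = 0 + 1 = 1. Next multiple of 6 is 6 (not reached); still 0 fragment(s).
Step 2: advance 9 -> fork_pos = 1 + 9 = 10. Reached multiple(s) of 6: 6 -> fragment 1 completed (1 total).
Step 3: advance 19 -> fork_pos = 10 + 19 = 29. Reached multiple(s) of 6: 12, 18, 24 -> fragments 2-4 completed (4 total).
Final fork_pos = 29, so 4 fragment(s) are complete. Build each: template segment -> complement -> reverse.
Fragment 1: template[0:6] = GTCCTG -> complement CAGGAC -> reversed CAGGAC
Fragment 2: template[6:12] = TAGTGC -> complement ATCACG -> reversed GCACTA
Fragment 3: template[12:18] = AGGGTG -> complement TCCCAC -> reversed CACCCT
Fragment 4: template[18:24] = GCGGGA -> complement CGCCCT -> reversed TCCCGC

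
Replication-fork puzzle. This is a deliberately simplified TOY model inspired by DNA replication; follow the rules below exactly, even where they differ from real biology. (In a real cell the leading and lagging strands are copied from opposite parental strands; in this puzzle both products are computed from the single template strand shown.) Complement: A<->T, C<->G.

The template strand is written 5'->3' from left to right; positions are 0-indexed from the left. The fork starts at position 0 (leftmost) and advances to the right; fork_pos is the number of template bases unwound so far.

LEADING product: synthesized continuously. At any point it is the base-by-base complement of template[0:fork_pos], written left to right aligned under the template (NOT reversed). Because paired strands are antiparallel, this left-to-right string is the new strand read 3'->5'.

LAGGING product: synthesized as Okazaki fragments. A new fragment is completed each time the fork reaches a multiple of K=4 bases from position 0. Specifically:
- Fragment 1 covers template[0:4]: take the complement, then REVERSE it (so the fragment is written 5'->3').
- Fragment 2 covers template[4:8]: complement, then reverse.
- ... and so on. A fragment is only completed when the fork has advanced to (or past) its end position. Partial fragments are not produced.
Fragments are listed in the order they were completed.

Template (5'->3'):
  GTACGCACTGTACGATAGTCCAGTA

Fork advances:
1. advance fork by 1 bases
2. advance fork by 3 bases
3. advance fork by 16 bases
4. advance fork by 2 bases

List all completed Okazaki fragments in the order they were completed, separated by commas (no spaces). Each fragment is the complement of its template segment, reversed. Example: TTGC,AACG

Step 1: advance 1 -> fork_pos = 0 + 1 = 1. Next multiple of 4 is 4 (not reached); still 0 fragment(s).
Step 2: advance 3 -> fork_pos = 1 + 3 = 4. Reached multiple(s) of 4: 4 -> fragment 1 completed (1 total).
Step 3: advance 16 -> fork_pos = 4 + 16 = 20. Reached multiple(s) of 4: 8, 12, 16, 20 -> fragments 2-5 completed (5 total).
Step 4: advance 2 -> fork_pos = 20 + 2 = 22. Next multiple of 4 is 24 (not reached); still 5 fragment(s).
Final fork_pos = 22, so 5 fragment(s) are complete. Build each: template segment -> complement -> reverse.
Fragment 1: template[0:4] = GTAC -> complement CATG -> reversed GTAC
Fragment 2: template[4:8] = GCAC -> complement CGTG -> reversed GTGC
Fragment 3: template[8:12] = TGTA -> complement ACAT -> reversed TACA
Fragment 4: template[12:16] = CGAT -> complement GCTA -> reversed ATCG
Fragment 5: template[16:20] = AGTC -> complement TCAG -> reversed GACT

Answer: GTAC,GTGC,TACA,ATCG,GACT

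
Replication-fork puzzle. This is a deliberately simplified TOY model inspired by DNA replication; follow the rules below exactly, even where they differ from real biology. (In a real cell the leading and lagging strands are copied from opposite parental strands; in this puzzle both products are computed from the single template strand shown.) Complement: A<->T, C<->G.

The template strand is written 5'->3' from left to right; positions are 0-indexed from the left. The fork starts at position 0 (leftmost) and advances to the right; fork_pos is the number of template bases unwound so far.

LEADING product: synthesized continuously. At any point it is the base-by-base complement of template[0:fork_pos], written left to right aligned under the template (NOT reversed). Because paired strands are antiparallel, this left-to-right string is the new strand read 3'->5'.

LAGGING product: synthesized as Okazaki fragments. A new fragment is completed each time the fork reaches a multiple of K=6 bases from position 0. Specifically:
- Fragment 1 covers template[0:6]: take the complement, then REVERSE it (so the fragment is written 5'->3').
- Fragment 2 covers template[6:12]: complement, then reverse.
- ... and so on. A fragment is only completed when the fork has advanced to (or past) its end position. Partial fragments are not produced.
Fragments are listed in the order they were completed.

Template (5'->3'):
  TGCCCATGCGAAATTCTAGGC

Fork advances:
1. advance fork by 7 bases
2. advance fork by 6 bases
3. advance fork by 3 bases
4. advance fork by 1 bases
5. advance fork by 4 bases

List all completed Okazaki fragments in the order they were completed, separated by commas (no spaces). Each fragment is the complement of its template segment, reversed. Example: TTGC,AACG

Step 1: advance 7 -> fork_pos = 0 + 7 = 7. Reached multiple(s) of 6: 6 -> fragment 1 completed (1 total).
Step 2: advance 6 -> fork_pos = 7 + 6 = 13. Reached multiple(s) of 6: 12 -> fragment 2 completed (2 total).
Step 3: advance 3 -> fork_pos = 13 + 3 = 16. Next multiple of 6 is 18 (not reached); still 2 fragment(s).
Step 4: advance 1 -> fork_pos = 16 + 1 = 17. Next multiple of 6 is 18 (not reached); still 2 fragment(s).
Step 5: advance 4 -> fork_pos = 17 + 4 = 21. Reached multiple(s) of 6: 18 -> fragment 3 completed (3 total).
Final fork_pos = 21, so 3 fragment(s) are complete. Build each: template segment -> complement -> reverse.
Fragment 1: template[0:6] = TGCCCA -> complement ACGGGT -> reversed TGGGCA
Fragment 2: template[6:12] = TGCGAA -> complement ACGCTT -> reversed TTCGCA
Fragment 3: template[12:18] = ATTCTA -> complement TAAGAT -> reversed TAGAAT

Answer: TGGGCA,TTCGCA,TAGAAT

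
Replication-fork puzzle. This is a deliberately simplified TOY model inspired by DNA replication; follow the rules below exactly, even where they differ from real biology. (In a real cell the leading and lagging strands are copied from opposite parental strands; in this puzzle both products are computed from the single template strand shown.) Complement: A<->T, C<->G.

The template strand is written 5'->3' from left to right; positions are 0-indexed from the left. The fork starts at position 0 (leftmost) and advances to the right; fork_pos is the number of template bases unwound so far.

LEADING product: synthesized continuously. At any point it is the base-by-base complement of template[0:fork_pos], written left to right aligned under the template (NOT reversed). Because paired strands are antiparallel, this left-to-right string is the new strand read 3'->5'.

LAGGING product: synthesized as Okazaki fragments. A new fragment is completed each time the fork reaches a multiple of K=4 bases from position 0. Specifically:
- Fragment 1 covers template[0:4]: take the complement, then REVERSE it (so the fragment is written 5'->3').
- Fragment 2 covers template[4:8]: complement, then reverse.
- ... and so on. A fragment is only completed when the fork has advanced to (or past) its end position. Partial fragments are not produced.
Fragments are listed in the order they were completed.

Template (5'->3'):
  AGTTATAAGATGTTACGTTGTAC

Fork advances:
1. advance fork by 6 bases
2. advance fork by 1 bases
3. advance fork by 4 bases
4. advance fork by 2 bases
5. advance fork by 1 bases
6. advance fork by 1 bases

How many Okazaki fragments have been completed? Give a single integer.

Step 1: advance 6 -> fork_pos = 0 + 6 = 6. Reached multiple(s) of 4: 4 -> fragment 1 completed (1 total).
Step 2: advance 1 -> fork_pos = 6 + 1 = 7. Next multiple of 4 is 8 (not reached); still 1 fragment(s).
Step 3: advance 4 -> fork_pos = 7 + 4 = 11. Reached multiple(s) of 4: 8 -> fragment 2 completed (2 total).
Step 4: advance 2 -> fork_pos = 11 + 2 = 13. Reached multiple(s) of 4: 12 -> fragment 3 completed (3 total).
Step 5: advance 1 -> fork_pos = 13 + 1 = 14. Next multiple of 4 is 16 (not reached); still 3 fragment(s).
Step 6: advance 1 -> fork_pos = 14 + 1 = 15. Next multiple of 4 is 16 (not reached); still 3 fragment(s).
Check: final fork_pos = 15; the multiples of 4 that are <= 15 are 4..12 -> 15 // 4 = 3 completed fragment(s).

Answer: 3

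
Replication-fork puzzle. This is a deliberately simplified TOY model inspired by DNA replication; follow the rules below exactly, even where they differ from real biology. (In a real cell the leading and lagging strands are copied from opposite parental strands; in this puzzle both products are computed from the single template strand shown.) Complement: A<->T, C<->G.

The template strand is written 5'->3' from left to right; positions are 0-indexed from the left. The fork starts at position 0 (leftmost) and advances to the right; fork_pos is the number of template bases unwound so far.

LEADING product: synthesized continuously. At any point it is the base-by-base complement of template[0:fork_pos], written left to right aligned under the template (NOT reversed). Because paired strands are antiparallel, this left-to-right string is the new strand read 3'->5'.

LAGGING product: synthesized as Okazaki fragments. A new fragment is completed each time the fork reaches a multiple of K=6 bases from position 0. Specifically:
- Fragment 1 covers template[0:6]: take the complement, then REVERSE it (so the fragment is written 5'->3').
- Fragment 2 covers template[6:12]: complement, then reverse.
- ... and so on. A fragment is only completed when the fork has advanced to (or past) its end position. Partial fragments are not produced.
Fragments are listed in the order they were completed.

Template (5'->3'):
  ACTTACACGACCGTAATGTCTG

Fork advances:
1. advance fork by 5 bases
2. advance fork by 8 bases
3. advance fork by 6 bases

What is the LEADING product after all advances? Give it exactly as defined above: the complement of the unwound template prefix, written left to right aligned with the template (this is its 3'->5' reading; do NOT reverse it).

Answer: TGAATGTGCTGGCATTACA

Derivation:
Step 1: advance 5 -> fork_pos = 0 + 5 = 5.
Step 2: advance 8 -> fork_pos = 5 + 8 = 13.
Step 3: advance 6 -> fork_pos = 13 + 6 = 19.
Unwound prefix: template[0:19] = ACTTACACGACCGTAATGT
Complement it base by base (A<->T, C<->G), keeping left-to-right order:
  [0:5] ACTTA -> TGAAT
  [5:10] CACGA -> GTGCT
  [10:15] CCGTA -> GGCAT
  [15:19] ATGT -> TACA
Concatenate: TGAATGTGCTGGCATTACA (length 19; written aligned with the template, i.e. 3'->5').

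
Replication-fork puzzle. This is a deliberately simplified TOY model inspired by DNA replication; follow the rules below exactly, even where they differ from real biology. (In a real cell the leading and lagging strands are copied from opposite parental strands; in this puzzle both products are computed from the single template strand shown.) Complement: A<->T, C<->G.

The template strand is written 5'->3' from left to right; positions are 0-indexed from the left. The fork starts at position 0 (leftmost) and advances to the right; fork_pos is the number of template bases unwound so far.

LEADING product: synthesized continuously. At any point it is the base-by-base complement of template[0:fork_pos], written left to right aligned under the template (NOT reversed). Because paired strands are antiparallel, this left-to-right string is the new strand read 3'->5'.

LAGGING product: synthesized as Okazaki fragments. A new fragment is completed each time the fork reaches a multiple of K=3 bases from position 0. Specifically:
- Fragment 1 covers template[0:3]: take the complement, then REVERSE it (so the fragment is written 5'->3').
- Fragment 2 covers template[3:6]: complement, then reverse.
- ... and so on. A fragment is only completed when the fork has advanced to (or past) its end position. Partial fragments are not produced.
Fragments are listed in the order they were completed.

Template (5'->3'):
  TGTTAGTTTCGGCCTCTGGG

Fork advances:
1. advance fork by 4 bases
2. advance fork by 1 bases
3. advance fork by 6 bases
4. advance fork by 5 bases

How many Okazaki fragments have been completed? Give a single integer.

Answer: 5

Derivation:
Step 1: advance 4 -> fork_pos = 0 + 4 = 4. Reached multiple(s) of 3: 3 -> fragment 1 completed (1 total).
Step 2: advance 1 -> fork_pos = 4 + 1 = 5. Next multiple of 3 is 6 (not reached); still 1 fragment(s).
Step 3: advance 6 -> fork_pos = 5 + 6 = 11. Reached multiple(s) of 3: 6, 9 -> fragments 2-3 completed (3 total).
Step 4: advance 5 -> fork_pos = 11 + 5 = 16. Reached multiple(s) of 3: 12, 15 -> fragments 4-5 completed (5 total).
Check: final fork_pos = 16; the multiples of 3 that are <= 16 are 3..15 -> 16 // 3 = 5 completed fragment(s).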